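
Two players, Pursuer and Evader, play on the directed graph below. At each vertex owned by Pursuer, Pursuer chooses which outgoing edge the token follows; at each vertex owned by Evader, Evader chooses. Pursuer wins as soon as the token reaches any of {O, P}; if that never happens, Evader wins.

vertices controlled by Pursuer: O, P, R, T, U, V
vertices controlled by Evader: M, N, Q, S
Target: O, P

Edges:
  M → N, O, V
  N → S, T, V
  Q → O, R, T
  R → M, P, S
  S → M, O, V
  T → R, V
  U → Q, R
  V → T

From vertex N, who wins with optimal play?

A0 = {O, P}
A1: add {R} — R (Pursuer) has R→P.
A2: add {T, U} — T (Pursuer) has T→R; U (Pursuer) has U→R.
A3: add {Q, V} — Q (Evader): all of {O, R, T} already in; V (Pursuer) has V→T.
A4 = A3; e.g. M (Evader) can still go to N. Fixed point.
N never enters the attractor, so Evader can avoid the target forever.

Evader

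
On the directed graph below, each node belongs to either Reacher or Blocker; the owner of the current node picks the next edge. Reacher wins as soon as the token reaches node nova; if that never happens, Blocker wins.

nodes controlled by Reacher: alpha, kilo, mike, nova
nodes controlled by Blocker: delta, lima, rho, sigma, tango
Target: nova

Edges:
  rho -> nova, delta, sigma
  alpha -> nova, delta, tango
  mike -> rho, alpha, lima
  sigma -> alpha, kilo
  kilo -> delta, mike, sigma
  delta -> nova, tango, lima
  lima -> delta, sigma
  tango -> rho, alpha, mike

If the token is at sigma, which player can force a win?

A0 = {nova}
A1: add {alpha} — alpha (Reacher) has alpha→nova.
A2: add {mike} — mike (Reacher) has mike→alpha.
A3: add {kilo} — kilo (Reacher) has kilo→mike.
A4: add {sigma} — sigma (Blocker): all of {alpha, kilo} already in.
A5 = A4; e.g. rho (Blocker) can still go to delta. Fixed point.
sigma ∈ A4, so Reacher can force the target.

Reacher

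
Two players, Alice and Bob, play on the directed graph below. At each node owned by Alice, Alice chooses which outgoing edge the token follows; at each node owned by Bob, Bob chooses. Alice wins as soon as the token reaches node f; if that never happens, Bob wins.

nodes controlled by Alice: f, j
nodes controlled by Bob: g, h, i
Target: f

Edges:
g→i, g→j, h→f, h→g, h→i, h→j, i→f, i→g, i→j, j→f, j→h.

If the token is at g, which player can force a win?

Bob

A0 = {f}
A1: add {j} — j (Alice) has j→f.
A2 = A1; e.g. g (Bob) can still go to i. Fixed point.
g never enters the attractor, so Bob can avoid the target forever.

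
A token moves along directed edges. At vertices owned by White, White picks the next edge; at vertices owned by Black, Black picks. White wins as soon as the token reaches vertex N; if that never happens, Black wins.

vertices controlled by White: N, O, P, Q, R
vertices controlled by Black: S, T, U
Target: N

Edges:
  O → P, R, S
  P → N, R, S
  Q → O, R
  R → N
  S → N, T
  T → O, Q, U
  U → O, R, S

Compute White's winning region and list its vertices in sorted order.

A0 = {N}
A1: add {P, R} — P (White) has P→N; R (White) has R→N.
A2: add {O, Q} — O (White) has O→P; Q (White) has Q→R.
A3 = A2; e.g. S (Black) can still go to T. Fixed point.
White's winning region = {N, O, P, Q, R}.

N, O, P, Q, R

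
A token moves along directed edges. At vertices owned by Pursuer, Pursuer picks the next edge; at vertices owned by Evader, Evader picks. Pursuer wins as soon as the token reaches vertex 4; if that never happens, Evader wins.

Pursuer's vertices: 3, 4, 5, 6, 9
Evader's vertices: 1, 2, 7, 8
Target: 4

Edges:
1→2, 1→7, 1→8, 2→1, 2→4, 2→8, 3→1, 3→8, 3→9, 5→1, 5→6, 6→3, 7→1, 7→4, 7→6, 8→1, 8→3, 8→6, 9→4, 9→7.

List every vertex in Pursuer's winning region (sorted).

3, 4, 5, 6, 9

A0 = {4}
A1: add {9} — 9 (Pursuer) has 9→4.
A2: add {3} — 3 (Pursuer) has 3→9.
A3: add {6} — 6 (Pursuer) has 6→3.
A4: add {5} — 5 (Pursuer) has 5→6.
A5 = A4; e.g. 1 (Evader) can still go to 2. Fixed point.
Pursuer's winning region = {3, 4, 5, 6, 9}.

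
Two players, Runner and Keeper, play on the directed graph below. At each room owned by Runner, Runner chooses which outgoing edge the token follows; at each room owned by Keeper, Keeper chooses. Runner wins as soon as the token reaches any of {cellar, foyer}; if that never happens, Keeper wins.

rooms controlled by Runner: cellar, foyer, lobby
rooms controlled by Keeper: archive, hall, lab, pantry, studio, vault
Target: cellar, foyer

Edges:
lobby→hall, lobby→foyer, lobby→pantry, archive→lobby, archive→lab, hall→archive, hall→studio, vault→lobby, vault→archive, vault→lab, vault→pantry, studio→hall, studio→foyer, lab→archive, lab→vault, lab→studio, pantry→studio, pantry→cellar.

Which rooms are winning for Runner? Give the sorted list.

cellar, foyer, lobby

A0 = {cellar, foyer}
A1: add {lobby} — lobby (Runner) has lobby→foyer.
A2 = A1; e.g. archive (Keeper) can still go to lab. Fixed point.
Runner's winning region = {cellar, foyer, lobby}.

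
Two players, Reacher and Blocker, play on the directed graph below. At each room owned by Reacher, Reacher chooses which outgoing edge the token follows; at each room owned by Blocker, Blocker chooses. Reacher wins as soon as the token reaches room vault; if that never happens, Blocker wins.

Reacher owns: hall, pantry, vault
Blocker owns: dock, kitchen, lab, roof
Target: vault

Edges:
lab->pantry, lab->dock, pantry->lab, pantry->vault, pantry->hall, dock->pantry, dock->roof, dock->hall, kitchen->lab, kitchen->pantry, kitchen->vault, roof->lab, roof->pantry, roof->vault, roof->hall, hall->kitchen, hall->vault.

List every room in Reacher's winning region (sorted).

hall, pantry, vault

A0 = {vault}
A1: add {hall, pantry} — pantry (Reacher) has pantry→vault; hall (Reacher) has hall→vault.
A2 = A1; e.g. lab (Blocker) can still go to dock. Fixed point.
Reacher's winning region = {hall, pantry, vault}.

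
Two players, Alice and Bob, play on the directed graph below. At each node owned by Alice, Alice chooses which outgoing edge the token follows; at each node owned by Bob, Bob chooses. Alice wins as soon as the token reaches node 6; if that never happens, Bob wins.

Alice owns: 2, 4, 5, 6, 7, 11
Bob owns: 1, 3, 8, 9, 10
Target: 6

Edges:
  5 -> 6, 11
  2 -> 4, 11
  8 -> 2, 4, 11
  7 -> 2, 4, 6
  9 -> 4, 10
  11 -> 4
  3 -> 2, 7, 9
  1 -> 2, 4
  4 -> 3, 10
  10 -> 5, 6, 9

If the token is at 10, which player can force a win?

Bob

A0 = {6}
A1: add {5, 7} — 5 (Alice) has 5→6; 7 (Alice) has 7→6.
A2 = A1; e.g. 1 (Bob) can still go to 2. Fixed point.
10 never enters the attractor, so Bob can avoid the target forever.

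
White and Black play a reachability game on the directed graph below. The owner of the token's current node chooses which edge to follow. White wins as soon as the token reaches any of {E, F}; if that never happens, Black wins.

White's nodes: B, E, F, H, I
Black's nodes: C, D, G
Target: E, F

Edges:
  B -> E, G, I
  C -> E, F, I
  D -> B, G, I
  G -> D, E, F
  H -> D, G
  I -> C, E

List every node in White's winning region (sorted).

B, C, E, F, I

A0 = {E, F}
A1: add {B, I} — B (White) has B→E; I (White) has I→E.
A2: add {C} — C (Black): all of {E, F, I} already in.
A3 = A2; e.g. D (Black) can still go to G. Fixed point.
White's winning region = {B, C, E, F, I}.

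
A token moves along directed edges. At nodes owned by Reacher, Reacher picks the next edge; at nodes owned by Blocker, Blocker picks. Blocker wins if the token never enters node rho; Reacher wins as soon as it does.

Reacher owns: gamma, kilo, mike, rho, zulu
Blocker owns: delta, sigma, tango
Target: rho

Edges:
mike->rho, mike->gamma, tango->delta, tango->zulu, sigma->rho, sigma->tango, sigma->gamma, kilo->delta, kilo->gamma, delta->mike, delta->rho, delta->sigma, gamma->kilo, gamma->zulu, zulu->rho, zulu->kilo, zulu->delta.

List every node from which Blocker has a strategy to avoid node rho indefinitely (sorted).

A0 = {rho}
A1: add {mike, zulu} — mike (Reacher) has mike→rho; zulu (Reacher) has zulu→rho.
A2: add {gamma} — gamma (Reacher) has gamma→zulu.
A3: add {kilo} — kilo (Reacher) has kilo→gamma.
A4 = A3; e.g. tango (Blocker) can still go to delta. Fixed point.
Reacher's attractor = {gamma, kilo, mike, rho, zulu}; Blocker avoids the target exactly from the complement.

delta, sigma, tango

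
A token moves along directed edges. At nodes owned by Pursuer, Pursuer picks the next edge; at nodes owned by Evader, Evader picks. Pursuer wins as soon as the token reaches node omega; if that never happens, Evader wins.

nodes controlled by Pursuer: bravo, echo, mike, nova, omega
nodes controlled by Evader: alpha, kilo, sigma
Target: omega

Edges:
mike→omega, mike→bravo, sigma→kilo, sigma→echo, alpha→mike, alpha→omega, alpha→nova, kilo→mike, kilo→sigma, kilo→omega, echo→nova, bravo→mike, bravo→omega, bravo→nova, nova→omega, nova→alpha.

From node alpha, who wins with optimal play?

A0 = {omega}
A1: add {bravo, mike, nova} — mike (Pursuer) has mike→omega; bravo (Pursuer) has bravo→omega; nova (Pursuer) has nova→omega.
A2: add {alpha, echo} — alpha (Evader): all of {mike, omega, nova} already in; echo (Pursuer) has echo→nova.
A3 = A2; e.g. sigma (Evader) can still go to kilo. Fixed point.
alpha ∈ A2, so Pursuer can force the target.

Pursuer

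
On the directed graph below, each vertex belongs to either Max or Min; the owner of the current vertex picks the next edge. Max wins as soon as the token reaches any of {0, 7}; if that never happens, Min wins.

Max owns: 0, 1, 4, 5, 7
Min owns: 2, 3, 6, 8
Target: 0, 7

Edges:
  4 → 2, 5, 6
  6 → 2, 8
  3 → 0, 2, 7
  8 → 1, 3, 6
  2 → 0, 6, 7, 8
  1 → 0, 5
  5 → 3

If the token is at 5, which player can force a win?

Min

A0 = {0, 7}
A1: add {1} — 1 (Max) has 1→0.
A2 = A1; e.g. 2 (Min) can still go to 6. Fixed point.
5 never enters the attractor, so Min can avoid the target forever.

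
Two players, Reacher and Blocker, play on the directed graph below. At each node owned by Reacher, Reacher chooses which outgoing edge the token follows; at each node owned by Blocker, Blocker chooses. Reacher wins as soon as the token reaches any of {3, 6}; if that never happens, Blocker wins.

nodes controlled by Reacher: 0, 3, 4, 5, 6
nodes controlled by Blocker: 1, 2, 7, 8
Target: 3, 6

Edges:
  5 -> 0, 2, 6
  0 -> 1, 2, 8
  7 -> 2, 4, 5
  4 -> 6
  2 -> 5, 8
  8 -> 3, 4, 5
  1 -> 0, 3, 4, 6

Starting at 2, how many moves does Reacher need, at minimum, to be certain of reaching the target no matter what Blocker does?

3

A0 = {3, 6}
A1: add {4, 5} — 4 (Reacher) has 4→6; 5 (Reacher) has 5→6.
A2: add {8} — 8 (Blocker): all of {3, 4, 5} already in.
A3: add {0, 2} — 0 (Reacher) has 0→8; 2 (Blocker): all of {5, 8} already in.
2 enters the attractor at level 3, so Reacher can force the target in 3 moves from there.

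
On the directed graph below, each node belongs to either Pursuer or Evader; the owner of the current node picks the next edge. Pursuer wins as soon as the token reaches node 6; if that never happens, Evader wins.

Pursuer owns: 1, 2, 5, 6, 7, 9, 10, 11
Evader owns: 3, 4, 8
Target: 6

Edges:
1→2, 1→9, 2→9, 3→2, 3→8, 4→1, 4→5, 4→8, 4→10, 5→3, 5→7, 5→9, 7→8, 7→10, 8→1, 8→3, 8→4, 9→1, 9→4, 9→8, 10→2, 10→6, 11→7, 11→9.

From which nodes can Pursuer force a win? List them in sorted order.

A0 = {6}
A1: add {10} — 10 (Pursuer) has 10→6.
A2: add {7} — 7 (Pursuer) has 7→10.
A3: add {5, 11} — 5 (Pursuer) has 5→7; 11 (Pursuer) has 11→7.
A4 = A3; e.g. 1 (Pursuer) has no edge into A3. Fixed point.
Pursuer's winning region = {5, 6, 7, 10, 11}.

5, 6, 7, 10, 11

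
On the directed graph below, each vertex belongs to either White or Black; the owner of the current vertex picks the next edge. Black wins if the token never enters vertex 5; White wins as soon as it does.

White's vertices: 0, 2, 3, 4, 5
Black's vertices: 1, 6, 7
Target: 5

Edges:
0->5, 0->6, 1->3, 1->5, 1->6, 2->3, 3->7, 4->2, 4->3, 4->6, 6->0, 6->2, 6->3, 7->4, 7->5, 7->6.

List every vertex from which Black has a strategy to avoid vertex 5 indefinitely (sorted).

1, 2, 3, 4, 6, 7

A0 = {5}
A1: add {0} — 0 (White) has 0→5.
A2 = A1; e.g. 1 (Black) can still go to 3. Fixed point.
White's attractor = {0, 5}; Black avoids the target exactly from the complement.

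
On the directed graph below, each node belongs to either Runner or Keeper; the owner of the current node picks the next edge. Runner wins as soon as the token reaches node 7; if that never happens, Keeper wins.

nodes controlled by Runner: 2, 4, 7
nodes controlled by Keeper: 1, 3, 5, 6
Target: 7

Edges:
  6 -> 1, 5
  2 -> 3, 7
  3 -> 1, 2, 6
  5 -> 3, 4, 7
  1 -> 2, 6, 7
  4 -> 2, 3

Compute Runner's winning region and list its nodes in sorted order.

2, 4, 7

A0 = {7}
A1: add {2} — 2 (Runner) has 2→7.
A2: add {4} — 4 (Runner) has 4→2.
A3 = A2; e.g. 1 (Keeper) can still go to 6. Fixed point.
Runner's winning region = {2, 4, 7}.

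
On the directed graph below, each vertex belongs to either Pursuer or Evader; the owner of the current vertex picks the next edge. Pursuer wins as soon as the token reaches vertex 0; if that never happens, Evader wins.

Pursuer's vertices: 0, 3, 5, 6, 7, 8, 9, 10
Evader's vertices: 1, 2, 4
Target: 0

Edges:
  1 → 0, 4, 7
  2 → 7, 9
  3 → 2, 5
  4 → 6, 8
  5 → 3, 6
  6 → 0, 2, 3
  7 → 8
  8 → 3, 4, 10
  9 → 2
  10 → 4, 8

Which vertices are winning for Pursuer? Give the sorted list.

A0 = {0}
A1: add {6} — 6 (Pursuer) has 6→0.
A2: add {5} — 5 (Pursuer) has 5→6.
A3: add {3} — 3 (Pursuer) has 3→5.
A4: add {8} — 8 (Pursuer) has 8→3.
A5: add {4, 7, 10} — 4 (Evader): all of {6, 8} already in; 7 (Pursuer) has 7→8; 10 (Pursuer) has 10→8.
A6: add {1} — 1 (Evader): all of {0, 4, 7} already in.
A7 = A6; e.g. 2 (Evader) can still go to 9. Fixed point.
Pursuer's winning region = {0, 1, 3, 4, 5, 6, 7, 8, 10}.

0, 1, 3, 4, 5, 6, 7, 8, 10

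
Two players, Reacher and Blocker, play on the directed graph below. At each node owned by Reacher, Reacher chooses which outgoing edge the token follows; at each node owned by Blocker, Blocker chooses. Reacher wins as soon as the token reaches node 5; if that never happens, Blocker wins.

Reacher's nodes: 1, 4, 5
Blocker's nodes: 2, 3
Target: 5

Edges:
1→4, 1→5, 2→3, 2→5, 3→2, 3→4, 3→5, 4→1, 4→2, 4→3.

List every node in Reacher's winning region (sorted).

A0 = {5}
A1: add {1} — 1 (Reacher) has 1→5.
A2: add {4} — 4 (Reacher) has 4→1.
A3 = A2; e.g. 2 (Blocker) can still go to 3. Fixed point.
Reacher's winning region = {1, 4, 5}.

1, 4, 5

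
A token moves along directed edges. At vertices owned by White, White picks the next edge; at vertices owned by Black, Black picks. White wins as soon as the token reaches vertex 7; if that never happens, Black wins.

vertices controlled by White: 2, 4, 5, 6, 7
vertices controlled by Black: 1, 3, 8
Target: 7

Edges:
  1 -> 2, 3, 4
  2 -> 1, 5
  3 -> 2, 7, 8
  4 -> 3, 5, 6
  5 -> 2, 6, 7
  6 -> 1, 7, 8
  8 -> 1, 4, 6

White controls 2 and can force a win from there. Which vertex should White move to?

5

A0 = {7}
A1: add {5, 6} — 5 (White) has 5→7; 6 (White) has 6→7.
A2: add {2, 4} — 2 (White) has 2→5; 4 (White) has 4→5.
A3 = A2; e.g. 1 (Black) can still go to 3. Fixed point.
From 2, successor 5 is in the attractor (rank 1); the other successor 1 is not.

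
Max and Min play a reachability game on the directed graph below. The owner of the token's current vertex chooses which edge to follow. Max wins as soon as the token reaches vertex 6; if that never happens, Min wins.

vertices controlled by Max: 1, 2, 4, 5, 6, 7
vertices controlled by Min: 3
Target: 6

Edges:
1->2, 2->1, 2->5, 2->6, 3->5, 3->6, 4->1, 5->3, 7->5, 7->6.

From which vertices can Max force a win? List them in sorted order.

1, 2, 4, 6, 7

A0 = {6}
A1: add {2, 7} — 2 (Max) has 2→6; 7 (Max) has 7→6.
A2: add {1} — 1 (Max) has 1→2.
A3: add {4} — 4 (Max) has 4→1.
A4 = A3; e.g. 3 (Min) can still go to 5. Fixed point.
Max's winning region = {1, 2, 4, 6, 7}.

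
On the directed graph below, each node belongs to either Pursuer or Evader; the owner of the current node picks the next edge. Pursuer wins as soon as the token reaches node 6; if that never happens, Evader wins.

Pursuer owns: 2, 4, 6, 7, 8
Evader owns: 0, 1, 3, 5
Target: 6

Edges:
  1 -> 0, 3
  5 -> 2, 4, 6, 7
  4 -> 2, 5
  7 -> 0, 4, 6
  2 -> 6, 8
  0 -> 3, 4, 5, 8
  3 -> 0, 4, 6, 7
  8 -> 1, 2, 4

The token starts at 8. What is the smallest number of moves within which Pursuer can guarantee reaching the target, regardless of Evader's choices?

2

A0 = {6}
A1: add {2, 7} — 2 (Pursuer) has 2→6; 7 (Pursuer) has 7→6.
A2: add {4, 8} — 4 (Pursuer) has 4→2; 8 (Pursuer) has 8→2.
8 enters the attractor at level 2, so Pursuer can force the target in 2 moves from there.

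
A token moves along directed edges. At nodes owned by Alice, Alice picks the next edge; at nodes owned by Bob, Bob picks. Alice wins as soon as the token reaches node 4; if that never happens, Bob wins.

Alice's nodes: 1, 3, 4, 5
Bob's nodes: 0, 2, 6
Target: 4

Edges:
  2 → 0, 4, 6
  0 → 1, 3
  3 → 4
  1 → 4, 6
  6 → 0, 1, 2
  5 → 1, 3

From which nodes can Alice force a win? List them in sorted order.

0, 1, 3, 4, 5

A0 = {4}
A1: add {1, 3} — 1 (Alice) has 1→4; 3 (Alice) has 3→4.
A2: add {0, 5} — 0 (Bob): all of {1, 3} already in; 5 (Alice) has 5→1.
A3 = A2; e.g. 2 (Bob) can still go to 6. Fixed point.
Alice's winning region = {0, 1, 3, 4, 5}.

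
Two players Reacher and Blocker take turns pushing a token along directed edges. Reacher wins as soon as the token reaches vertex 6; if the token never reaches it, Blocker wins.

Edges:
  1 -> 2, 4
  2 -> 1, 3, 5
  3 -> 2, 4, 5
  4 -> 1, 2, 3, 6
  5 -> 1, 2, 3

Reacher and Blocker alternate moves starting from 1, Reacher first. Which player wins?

Track states (vertex, player-to-move).
A0 = {(6,Reacher), (6,Blocker)}
A1: add {(4,Reacher)}.
A2 = A1; e.g. (1,Reacher) stays out. (1,Reacher) never enters ⇒ Blocker avoids the target.

Blocker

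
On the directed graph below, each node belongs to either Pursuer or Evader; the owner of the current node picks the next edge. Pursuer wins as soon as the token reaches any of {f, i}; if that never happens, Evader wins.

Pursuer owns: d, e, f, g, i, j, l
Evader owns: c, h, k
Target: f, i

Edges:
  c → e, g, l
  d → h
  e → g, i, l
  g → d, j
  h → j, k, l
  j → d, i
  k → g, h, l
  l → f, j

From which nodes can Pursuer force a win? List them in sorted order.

A0 = {f, i}
A1: add {e, j, l} — e (Pursuer) has e→i; j (Pursuer) has j→i; l (Pursuer) has l→f.
A2: add {g} — g (Pursuer) has g→j.
A3: add {c} — c (Evader): all of {e, g, l} already in.
A4 = A3; e.g. d (Pursuer) has no edge into A3. Fixed point.
Pursuer's winning region = {c, e, f, g, i, j, l}.

c, e, f, g, i, j, l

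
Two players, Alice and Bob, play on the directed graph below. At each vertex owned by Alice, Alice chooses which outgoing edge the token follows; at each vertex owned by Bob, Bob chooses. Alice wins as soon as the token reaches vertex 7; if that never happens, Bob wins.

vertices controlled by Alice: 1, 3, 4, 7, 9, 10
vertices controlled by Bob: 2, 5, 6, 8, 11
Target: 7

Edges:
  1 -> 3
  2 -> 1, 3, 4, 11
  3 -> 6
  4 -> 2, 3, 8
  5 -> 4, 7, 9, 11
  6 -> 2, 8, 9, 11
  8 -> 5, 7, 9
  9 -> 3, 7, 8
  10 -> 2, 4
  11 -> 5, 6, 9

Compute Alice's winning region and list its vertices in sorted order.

7, 9

A0 = {7}
A1: add {9} — 9 (Alice) has 9→7.
A2 = A1; e.g. 1 (Alice) has no edge into A1. Fixed point.
Alice's winning region = {7, 9}.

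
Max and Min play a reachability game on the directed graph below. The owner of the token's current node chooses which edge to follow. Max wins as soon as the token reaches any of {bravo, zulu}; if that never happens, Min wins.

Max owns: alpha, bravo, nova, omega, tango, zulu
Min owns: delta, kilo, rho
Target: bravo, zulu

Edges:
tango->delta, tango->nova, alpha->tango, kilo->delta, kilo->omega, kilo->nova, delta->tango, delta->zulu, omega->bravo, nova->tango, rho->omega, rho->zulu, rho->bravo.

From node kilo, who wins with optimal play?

A0 = {bravo, zulu}
A1: add {omega} — omega (Max) has omega→bravo.
A2: add {rho} — rho (Min): all of {omega, zulu, bravo} already in.
A3 = A2; e.g. tango (Max) has no edge into A2. Fixed point.
kilo never enters the attractor, so Min can avoid the target forever.

Min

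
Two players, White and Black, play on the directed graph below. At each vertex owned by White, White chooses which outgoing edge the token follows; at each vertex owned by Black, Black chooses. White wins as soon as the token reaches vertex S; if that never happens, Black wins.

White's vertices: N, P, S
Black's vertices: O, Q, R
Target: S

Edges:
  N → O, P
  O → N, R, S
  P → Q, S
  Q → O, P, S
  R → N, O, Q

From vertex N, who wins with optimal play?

A0 = {S}
A1: add {P} — P (White) has P→S.
A2: add {N} — N (White) has N→P.
A3 = A2; e.g. O (Black) can still go to R. Fixed point.
N ∈ A2, so White can force the target.

White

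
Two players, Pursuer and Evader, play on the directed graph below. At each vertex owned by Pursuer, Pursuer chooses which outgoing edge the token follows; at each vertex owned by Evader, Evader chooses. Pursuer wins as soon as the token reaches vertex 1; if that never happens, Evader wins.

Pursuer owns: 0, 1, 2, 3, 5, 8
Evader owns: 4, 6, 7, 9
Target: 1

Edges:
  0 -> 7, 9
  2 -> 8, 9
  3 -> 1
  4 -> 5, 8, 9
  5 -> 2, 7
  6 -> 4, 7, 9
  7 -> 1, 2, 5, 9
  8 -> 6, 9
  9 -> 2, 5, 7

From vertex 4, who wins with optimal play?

Evader

A0 = {1}
A1: add {3} — 3 (Pursuer) has 3→1.
A2 = A1; e.g. 0 (Pursuer) has no edge into A1. Fixed point.
4 never enters the attractor, so Evader can avoid the target forever.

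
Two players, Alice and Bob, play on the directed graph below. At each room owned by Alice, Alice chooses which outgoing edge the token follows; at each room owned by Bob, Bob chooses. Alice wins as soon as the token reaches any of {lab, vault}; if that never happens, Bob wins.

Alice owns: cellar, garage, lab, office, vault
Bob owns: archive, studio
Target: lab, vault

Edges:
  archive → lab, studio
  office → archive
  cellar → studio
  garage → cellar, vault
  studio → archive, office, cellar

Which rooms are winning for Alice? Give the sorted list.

A0 = {lab, vault}
A1: add {garage} — garage (Alice) has garage→vault.
A2 = A1; e.g. archive (Bob) can still go to studio. Fixed point.
Alice's winning region = {garage, lab, vault}.

garage, lab, vault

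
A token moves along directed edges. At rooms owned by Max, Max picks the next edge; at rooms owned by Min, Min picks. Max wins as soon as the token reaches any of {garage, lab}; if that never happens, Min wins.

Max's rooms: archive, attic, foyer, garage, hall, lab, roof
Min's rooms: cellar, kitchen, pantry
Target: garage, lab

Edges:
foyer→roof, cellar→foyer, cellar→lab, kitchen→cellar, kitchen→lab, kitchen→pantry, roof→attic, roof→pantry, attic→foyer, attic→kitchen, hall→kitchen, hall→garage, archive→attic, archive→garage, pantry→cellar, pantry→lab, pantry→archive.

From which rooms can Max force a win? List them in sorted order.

archive, garage, hall, lab

A0 = {garage, lab}
A1: add {archive, hall} — hall (Max) has hall→garage; archive (Max) has archive→garage.
A2 = A1; e.g. foyer (Max) has no edge into A1. Fixed point.
Max's winning region = {archive, garage, hall, lab}.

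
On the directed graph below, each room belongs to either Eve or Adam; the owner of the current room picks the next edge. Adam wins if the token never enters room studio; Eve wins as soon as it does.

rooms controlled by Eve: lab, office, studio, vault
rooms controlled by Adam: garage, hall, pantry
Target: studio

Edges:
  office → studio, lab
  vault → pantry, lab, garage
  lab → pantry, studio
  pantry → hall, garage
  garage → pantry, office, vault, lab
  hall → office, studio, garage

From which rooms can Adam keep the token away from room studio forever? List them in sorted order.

A0 = {studio}
A1: add {lab, office} — office (Eve) has office→studio; lab (Eve) has lab→studio.
A2: add {vault} — vault (Eve) has vault→lab.
A3 = A2; e.g. pantry (Adam) can still go to hall. Fixed point.
Eve's attractor = {lab, office, studio, vault}; Adam avoids the target exactly from the complement.

garage, hall, pantry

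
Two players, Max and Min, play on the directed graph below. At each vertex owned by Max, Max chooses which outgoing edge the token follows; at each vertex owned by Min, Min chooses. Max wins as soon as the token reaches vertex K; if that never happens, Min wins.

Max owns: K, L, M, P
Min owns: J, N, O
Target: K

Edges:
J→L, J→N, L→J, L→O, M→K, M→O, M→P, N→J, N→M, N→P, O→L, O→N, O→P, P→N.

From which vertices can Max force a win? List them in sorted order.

A0 = {K}
A1: add {M} — M (Max) has M→K.
A2 = A1; e.g. J (Min) can still go to L. Fixed point.
Max's winning region = {K, M}.

K, M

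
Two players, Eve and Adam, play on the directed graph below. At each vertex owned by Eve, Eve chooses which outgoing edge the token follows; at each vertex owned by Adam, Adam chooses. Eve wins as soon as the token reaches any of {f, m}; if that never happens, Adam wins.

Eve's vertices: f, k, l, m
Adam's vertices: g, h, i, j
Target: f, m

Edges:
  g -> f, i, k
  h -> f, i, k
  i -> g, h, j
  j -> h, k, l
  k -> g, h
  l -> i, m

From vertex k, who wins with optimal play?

Adam

A0 = {f, m}
A1: add {l} — l (Eve) has l→m.
A2 = A1; e.g. g (Adam) can still go to i. Fixed point.
k never enters the attractor, so Adam can avoid the target forever.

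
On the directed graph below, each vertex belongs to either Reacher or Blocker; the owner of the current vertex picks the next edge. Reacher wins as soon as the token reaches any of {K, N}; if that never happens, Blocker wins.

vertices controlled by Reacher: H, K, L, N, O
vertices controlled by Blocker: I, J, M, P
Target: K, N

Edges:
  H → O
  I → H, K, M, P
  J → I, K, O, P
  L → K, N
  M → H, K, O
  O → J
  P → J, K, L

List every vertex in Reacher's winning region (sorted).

A0 = {K, N}
A1: add {L} — L (Reacher) has L→K.
A2 = A1; e.g. H (Reacher) has no edge into A1. Fixed point.
Reacher's winning region = {K, L, N}.

K, L, N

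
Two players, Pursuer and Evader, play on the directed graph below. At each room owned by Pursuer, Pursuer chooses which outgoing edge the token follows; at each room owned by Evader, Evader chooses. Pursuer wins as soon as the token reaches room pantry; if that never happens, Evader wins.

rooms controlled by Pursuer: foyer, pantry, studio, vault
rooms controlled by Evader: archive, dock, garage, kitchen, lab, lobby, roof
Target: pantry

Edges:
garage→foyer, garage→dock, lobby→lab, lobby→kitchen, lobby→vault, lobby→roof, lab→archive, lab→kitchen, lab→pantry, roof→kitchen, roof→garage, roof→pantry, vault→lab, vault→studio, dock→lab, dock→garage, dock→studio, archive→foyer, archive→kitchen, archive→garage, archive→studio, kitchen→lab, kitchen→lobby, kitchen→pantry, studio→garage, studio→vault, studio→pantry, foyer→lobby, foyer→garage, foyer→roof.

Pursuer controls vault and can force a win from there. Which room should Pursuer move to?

studio

A0 = {pantry}
A1: add {studio} — studio (Pursuer) has studio→pantry.
A2: add {vault} — vault (Pursuer) has vault→studio.
A3 = A2; e.g. foyer (Pursuer) has no edge into A2. Fixed point.
From vault, successor studio is in the attractor (rank 1); the other successor lab is not.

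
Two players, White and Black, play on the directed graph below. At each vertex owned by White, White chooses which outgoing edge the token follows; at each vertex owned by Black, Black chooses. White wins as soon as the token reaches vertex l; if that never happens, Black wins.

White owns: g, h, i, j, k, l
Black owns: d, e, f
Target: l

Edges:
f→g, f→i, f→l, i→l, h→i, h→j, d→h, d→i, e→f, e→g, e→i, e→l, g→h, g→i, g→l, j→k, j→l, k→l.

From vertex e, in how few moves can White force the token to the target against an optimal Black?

A0 = {l}
A1: add {g, i, j, k} — g (White) has g→l; i (White) has i→l; j (White) has j→l; k (White) has k→l.
A2: add {f, h} — f (Black): all of {g, i, l} already in; h (White) has h→i.
A3: add {d, e} — d (Black): all of {h, i} already in; e (Black): all of {f, g, i, l} already in.
A3 = all vertices. Fixed point.
e enters the attractor at level 3, so White can force the target in 3 moves from there.

3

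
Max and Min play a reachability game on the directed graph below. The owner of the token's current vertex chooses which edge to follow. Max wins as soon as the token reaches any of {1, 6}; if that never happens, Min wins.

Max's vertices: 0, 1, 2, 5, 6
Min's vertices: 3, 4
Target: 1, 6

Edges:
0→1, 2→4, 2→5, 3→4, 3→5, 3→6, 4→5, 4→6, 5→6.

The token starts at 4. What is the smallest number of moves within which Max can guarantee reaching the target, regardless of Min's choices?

2

A0 = {1, 6}
A1: add {0, 5} — 0 (Max) has 0→1; 5 (Max) has 5→6.
A2: add {2, 4} — 2 (Max) has 2→5; 4 (Min): all of {5, 6} already in.
4 enters the attractor at level 2, so Max can force the target in 2 moves from there.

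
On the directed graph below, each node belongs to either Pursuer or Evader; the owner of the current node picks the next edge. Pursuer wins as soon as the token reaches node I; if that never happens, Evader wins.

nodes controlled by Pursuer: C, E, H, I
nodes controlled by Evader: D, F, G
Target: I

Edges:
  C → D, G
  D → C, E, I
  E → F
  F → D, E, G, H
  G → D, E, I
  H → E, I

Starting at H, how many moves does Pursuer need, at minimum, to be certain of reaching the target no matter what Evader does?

1

A0 = {I}
A1: add {H} — H (Pursuer) has H→I.
A2 = A1; e.g. C (Pursuer) has no edge into A1. Fixed point.
H enters the attractor at level 1, so Pursuer can force the target in 1 move from there.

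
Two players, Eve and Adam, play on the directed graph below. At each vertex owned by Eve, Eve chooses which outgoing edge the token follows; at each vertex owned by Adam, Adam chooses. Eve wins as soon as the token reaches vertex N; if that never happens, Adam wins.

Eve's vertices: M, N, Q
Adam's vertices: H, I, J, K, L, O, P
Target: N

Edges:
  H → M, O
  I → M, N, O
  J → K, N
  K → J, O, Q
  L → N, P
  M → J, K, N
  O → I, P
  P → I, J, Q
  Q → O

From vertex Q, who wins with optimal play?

A0 = {N}
A1: add {M} — M (Eve) has M→N.
A2 = A1; e.g. H (Adam) can still go to O. Fixed point.
Q never enters the attractor, so Adam can avoid the target forever.

Adam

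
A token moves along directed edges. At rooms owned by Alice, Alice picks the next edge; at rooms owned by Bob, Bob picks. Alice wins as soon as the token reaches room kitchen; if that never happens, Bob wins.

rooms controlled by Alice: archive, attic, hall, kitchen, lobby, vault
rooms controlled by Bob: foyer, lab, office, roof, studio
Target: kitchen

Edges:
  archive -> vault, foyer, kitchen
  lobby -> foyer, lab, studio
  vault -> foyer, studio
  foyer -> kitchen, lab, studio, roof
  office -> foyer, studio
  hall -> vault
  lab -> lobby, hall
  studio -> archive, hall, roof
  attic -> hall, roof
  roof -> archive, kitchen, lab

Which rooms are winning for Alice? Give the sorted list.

A0 = {kitchen}
A1: add {archive} — archive (Alice) has archive→kitchen.
A2 = A1; e.g. lobby (Alice) has no edge into A1. Fixed point.
Alice's winning region = {archive, kitchen}.

archive, kitchen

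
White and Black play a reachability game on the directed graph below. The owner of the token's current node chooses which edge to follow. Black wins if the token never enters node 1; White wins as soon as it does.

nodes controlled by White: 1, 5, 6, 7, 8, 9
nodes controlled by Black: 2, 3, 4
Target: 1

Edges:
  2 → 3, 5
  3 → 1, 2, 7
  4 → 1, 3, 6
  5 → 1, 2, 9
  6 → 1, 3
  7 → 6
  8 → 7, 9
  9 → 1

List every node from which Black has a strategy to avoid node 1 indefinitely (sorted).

2, 3, 4

A0 = {1}
A1: add {5, 6, 9} — 5 (White) has 5→1; 6 (White) has 6→1; 9 (White) has 9→1.
A2: add {7, 8} — 7 (White) has 7→6; 8 (White) has 8→9.
A3 = A2; e.g. 2 (Black) can still go to 3. Fixed point.
White's attractor = {1, 5, 6, 7, 8, 9}; Black avoids the target exactly from the complement.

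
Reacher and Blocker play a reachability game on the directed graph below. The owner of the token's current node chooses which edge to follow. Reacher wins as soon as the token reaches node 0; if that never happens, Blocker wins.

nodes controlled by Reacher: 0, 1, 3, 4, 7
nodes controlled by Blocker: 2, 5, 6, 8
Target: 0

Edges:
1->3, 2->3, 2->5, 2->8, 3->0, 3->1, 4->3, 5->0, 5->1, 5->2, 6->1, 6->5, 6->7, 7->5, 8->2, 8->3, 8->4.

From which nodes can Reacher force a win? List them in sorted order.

A0 = {0}
A1: add {3} — 3 (Reacher) has 3→0.
A2: add {1, 4} — 1 (Reacher) has 1→3; 4 (Reacher) has 4→3.
A3 = A2; e.g. 2 (Blocker) can still go to 5. Fixed point.
Reacher's winning region = {0, 1, 3, 4}.

0, 1, 3, 4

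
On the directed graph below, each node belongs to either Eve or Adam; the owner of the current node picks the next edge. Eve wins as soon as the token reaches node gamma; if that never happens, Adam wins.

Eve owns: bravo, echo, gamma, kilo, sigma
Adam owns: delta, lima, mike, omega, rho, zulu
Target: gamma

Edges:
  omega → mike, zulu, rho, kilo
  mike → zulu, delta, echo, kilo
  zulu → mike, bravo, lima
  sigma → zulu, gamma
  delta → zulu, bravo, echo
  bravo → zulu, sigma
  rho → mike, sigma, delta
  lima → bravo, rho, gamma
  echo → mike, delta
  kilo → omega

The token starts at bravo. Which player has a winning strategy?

A0 = {gamma}
A1: add {sigma} — sigma (Eve) has sigma→gamma.
A2: add {bravo} — bravo (Eve) has bravo→sigma.
A3 = A2; e.g. omega (Adam) can still go to mike. Fixed point.
bravo ∈ A2, so Eve can force the target.

Eve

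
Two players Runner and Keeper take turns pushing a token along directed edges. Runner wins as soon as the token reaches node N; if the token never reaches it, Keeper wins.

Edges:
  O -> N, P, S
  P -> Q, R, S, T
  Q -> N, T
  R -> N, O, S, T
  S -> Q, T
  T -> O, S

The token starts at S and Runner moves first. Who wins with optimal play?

Track states (vertex, player-to-move).
A0 = {(N,Runner), (N,Keeper)}
A1: add {(O,Runner), (Q,Runner), (R,Runner)}.
A2 = A1; e.g. (O,Keeper) stays out. (S,Runner) never enters ⇒ Keeper avoids the target.

Keeper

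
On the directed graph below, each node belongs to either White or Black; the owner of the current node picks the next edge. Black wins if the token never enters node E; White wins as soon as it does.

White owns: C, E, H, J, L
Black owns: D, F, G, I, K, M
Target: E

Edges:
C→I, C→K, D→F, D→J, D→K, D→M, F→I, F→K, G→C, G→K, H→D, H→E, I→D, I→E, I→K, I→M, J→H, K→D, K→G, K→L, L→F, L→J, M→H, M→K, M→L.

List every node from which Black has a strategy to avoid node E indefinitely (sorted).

C, D, F, G, I, K, M

A0 = {E}
A1: add {H} — H (White) has H→E.
A2: add {J} — J (White) has J→H.
A3: add {L} — L (White) has L→J.
A4 = A3; e.g. C (White) has no edge into A3. Fixed point.
White's attractor = {E, H, J, L}; Black avoids the target exactly from the complement.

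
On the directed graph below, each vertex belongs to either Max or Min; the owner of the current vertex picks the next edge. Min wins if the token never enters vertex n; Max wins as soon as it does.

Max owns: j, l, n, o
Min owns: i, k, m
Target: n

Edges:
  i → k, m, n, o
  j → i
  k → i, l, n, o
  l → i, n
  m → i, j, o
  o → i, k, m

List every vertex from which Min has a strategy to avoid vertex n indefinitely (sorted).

A0 = {n}
A1: add {l} — l (Max) has l→n.
A2 = A1; e.g. i (Min) can still go to k. Fixed point.
Max's attractor = {l, n}; Min avoids the target exactly from the complement.

i, j, k, m, o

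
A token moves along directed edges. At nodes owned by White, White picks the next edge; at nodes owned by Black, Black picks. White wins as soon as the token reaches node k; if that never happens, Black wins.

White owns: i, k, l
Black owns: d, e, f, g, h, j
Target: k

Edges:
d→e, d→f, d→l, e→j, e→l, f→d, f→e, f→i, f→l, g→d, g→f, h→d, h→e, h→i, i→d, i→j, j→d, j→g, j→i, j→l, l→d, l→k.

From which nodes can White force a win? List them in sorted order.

k, l

A0 = {k}
A1: add {l} — l (White) has l→k.
A2 = A1; e.g. d (Black) can still go to e. Fixed point.
White's winning region = {k, l}.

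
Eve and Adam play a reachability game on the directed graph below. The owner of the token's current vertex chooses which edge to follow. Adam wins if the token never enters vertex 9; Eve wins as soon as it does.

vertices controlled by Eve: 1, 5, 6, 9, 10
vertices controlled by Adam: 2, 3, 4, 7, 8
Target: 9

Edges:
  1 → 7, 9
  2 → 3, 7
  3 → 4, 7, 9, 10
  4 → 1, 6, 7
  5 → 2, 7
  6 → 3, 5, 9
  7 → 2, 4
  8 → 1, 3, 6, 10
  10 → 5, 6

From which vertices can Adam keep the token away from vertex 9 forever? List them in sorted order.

A0 = {9}
A1: add {1, 6} — 1 (Eve) has 1→9; 6 (Eve) has 6→9.
A2: add {10} — 10 (Eve) has 10→6.
A3 = A2; e.g. 2 (Adam) can still go to 3. Fixed point.
Eve's attractor = {1, 6, 9, 10}; Adam avoids the target exactly from the complement.

2, 3, 4, 5, 7, 8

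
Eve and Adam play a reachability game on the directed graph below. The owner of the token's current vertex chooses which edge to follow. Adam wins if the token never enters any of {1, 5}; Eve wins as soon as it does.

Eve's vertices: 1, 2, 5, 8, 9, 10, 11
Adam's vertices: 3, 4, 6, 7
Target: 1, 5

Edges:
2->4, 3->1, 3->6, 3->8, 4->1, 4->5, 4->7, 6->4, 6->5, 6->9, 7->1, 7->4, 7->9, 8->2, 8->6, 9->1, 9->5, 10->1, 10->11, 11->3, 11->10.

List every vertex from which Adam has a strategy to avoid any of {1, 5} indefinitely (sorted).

A0 = {1, 5}
A1: add {9, 10} — 9 (Eve) has 9→1; 10 (Eve) has 10→1.
A2: add {11} — 11 (Eve) has 11→10.
A3 = A2; e.g. 2 (Eve) has no edge into A2. Fixed point.
Eve's attractor = {1, 5, 9, 10, 11}; Adam avoids the target exactly from the complement.

2, 3, 4, 6, 7, 8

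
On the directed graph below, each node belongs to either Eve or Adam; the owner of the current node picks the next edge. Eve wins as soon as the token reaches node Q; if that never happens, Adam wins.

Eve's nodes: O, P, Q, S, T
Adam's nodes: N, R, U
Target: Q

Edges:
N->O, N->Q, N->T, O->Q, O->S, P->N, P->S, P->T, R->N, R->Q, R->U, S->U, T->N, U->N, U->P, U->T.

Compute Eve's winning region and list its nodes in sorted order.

A0 = {Q}
A1: add {O} — O (Eve) has O→Q.
A2 = A1; e.g. N (Adam) can still go to T. Fixed point.
Eve's winning region = {O, Q}.

O, Q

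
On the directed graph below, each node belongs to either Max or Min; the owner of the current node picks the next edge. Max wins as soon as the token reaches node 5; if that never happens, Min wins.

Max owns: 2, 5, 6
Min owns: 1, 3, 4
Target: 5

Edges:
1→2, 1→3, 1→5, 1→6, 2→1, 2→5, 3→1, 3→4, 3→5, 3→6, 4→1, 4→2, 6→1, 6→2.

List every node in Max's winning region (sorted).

2, 5, 6

A0 = {5}
A1: add {2} — 2 (Max) has 2→5.
A2: add {6} — 6 (Max) has 6→2.
A3 = A2; e.g. 1 (Min) can still go to 3. Fixed point.
Max's winning region = {2, 5, 6}.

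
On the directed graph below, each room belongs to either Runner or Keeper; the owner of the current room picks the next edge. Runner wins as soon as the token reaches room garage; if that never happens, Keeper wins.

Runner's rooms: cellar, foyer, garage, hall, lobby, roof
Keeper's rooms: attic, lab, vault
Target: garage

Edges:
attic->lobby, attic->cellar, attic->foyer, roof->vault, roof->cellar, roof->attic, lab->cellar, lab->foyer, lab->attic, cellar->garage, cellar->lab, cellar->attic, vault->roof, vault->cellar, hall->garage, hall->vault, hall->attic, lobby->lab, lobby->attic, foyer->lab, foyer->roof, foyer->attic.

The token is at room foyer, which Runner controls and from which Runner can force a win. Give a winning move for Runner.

A0 = {garage}
A1: add {cellar, hall} — cellar (Runner) has cellar→garage; hall (Runner) has hall→garage.
A2: add {roof} — roof (Runner) has roof→cellar.
A3: add {foyer, vault} — vault (Keeper): all of {roof, cellar} already in; foyer (Runner) has foyer→roof.
A4 = A3; e.g. lab (Keeper) can still go to attic. Fixed point.
From foyer, successor roof is in the attractor (rank 2); the other successors attic, lab are not.

roof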